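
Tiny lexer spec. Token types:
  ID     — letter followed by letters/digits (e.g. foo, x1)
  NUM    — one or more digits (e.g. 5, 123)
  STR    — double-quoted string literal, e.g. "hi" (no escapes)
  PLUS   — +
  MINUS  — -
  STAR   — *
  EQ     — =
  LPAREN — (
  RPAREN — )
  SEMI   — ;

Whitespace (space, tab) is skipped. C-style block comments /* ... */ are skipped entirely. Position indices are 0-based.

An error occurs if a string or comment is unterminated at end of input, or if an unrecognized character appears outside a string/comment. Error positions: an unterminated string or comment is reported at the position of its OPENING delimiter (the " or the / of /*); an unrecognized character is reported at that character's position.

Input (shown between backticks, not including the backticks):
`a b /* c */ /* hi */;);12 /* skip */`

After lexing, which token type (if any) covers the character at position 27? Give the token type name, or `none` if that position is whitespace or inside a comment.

pos=0: emit ID 'a' (now at pos=1)
pos=2: emit ID 'b' (now at pos=3)
pos=4: enter COMMENT mode (saw '/*')
exit COMMENT mode (now at pos=11)
pos=12: enter COMMENT mode (saw '/*')
exit COMMENT mode (now at pos=20)
pos=20: emit SEMI ';'
pos=21: emit RPAREN ')'
pos=22: emit SEMI ';'
pos=23: emit NUM '12' (now at pos=25)
pos=26: enter COMMENT mode (saw '/*')
exit COMMENT mode (now at pos=36)
DONE. 6 tokens: [ID, ID, SEMI, RPAREN, SEMI, NUM]
Position 27: char is '*' -> none

Answer: none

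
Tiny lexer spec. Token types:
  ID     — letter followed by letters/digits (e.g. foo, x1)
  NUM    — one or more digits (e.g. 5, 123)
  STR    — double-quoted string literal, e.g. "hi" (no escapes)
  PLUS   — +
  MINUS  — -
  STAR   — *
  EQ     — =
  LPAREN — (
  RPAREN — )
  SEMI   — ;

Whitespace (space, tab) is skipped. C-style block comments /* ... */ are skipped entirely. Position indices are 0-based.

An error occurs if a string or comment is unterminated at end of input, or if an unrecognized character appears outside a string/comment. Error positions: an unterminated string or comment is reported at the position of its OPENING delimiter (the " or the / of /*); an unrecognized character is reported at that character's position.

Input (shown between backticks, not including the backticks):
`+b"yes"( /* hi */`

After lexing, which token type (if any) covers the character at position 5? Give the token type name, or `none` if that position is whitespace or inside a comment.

pos=0: emit PLUS '+'
pos=1: emit ID 'b' (now at pos=2)
pos=2: enter STRING mode
pos=2: emit STR "yes" (now at pos=7)
pos=7: emit LPAREN '('
pos=9: enter COMMENT mode (saw '/*')
exit COMMENT mode (now at pos=17)
DONE. 4 tokens: [PLUS, ID, STR, LPAREN]
Position 5: char is 's' -> STR

Answer: STR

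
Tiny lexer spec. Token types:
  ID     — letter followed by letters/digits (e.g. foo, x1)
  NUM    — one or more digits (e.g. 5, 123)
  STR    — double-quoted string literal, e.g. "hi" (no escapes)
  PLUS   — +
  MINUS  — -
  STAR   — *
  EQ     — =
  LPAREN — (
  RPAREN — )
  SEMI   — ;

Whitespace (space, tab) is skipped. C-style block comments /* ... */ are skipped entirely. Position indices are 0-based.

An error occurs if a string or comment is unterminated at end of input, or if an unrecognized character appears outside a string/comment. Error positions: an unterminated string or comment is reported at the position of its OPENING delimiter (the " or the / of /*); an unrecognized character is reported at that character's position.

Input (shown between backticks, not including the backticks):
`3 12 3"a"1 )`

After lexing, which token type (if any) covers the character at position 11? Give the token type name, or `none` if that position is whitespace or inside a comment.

pos=0: emit NUM '3' (now at pos=1)
pos=2: emit NUM '12' (now at pos=4)
pos=5: emit NUM '3' (now at pos=6)
pos=6: enter STRING mode
pos=6: emit STR "a" (now at pos=9)
pos=9: emit NUM '1' (now at pos=10)
pos=11: emit RPAREN ')'
DONE. 6 tokens: [NUM, NUM, NUM, STR, NUM, RPAREN]
Position 11: char is ')' -> RPAREN

Answer: RPAREN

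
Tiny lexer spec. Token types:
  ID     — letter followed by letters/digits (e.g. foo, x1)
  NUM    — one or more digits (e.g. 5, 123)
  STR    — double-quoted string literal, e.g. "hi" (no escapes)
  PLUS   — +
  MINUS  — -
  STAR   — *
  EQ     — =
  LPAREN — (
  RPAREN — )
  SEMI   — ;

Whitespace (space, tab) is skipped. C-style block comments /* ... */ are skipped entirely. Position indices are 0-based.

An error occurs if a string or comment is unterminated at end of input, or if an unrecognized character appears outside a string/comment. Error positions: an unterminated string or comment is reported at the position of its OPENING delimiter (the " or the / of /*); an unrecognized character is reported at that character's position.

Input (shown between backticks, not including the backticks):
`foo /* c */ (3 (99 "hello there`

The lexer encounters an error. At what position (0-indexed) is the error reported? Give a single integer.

Answer: 19

Derivation:
pos=0: emit ID 'foo' (now at pos=3)
pos=4: enter COMMENT mode (saw '/*')
exit COMMENT mode (now at pos=11)
pos=12: emit LPAREN '('
pos=13: emit NUM '3' (now at pos=14)
pos=15: emit LPAREN '('
pos=16: emit NUM '99' (now at pos=18)
pos=19: enter STRING mode
pos=19: ERROR — unterminated string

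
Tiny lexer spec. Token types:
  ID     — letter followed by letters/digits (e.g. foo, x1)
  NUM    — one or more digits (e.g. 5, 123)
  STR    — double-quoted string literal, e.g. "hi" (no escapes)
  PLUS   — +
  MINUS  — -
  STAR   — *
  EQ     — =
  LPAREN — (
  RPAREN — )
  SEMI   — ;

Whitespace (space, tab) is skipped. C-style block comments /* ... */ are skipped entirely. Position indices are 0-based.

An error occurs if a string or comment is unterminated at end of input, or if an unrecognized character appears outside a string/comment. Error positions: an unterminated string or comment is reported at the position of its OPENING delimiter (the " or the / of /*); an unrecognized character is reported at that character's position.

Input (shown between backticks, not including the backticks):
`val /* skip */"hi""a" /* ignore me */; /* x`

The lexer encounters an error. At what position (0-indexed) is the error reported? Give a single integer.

pos=0: emit ID 'val' (now at pos=3)
pos=4: enter COMMENT mode (saw '/*')
exit COMMENT mode (now at pos=14)
pos=14: enter STRING mode
pos=14: emit STR "hi" (now at pos=18)
pos=18: enter STRING mode
pos=18: emit STR "a" (now at pos=21)
pos=22: enter COMMENT mode (saw '/*')
exit COMMENT mode (now at pos=37)
pos=37: emit SEMI ';'
pos=39: enter COMMENT mode (saw '/*')
pos=39: ERROR — unterminated comment (reached EOF)

Answer: 39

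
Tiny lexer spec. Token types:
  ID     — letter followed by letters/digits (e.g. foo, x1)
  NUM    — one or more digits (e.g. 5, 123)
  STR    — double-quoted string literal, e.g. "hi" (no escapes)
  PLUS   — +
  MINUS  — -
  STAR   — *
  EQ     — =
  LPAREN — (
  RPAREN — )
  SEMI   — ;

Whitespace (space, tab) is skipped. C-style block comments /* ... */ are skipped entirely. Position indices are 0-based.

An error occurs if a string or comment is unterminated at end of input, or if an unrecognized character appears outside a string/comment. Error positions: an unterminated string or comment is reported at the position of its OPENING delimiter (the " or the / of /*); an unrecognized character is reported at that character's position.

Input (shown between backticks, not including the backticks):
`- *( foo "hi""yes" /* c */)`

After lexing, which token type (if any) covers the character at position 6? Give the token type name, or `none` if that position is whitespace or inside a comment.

Answer: ID

Derivation:
pos=0: emit MINUS '-'
pos=2: emit STAR '*'
pos=3: emit LPAREN '('
pos=5: emit ID 'foo' (now at pos=8)
pos=9: enter STRING mode
pos=9: emit STR "hi" (now at pos=13)
pos=13: enter STRING mode
pos=13: emit STR "yes" (now at pos=18)
pos=19: enter COMMENT mode (saw '/*')
exit COMMENT mode (now at pos=26)
pos=26: emit RPAREN ')'
DONE. 7 tokens: [MINUS, STAR, LPAREN, ID, STR, STR, RPAREN]
Position 6: char is 'o' -> ID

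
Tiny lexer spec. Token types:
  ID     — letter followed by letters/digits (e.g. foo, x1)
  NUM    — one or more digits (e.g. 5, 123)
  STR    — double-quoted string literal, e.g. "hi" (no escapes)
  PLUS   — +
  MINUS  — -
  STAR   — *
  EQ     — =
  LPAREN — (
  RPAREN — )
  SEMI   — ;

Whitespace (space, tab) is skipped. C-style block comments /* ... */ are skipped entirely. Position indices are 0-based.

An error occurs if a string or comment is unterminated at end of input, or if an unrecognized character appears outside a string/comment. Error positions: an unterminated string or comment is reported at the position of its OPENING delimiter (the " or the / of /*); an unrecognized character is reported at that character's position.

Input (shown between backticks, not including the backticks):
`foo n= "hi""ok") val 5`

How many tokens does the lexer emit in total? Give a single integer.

pos=0: emit ID 'foo' (now at pos=3)
pos=4: emit ID 'n' (now at pos=5)
pos=5: emit EQ '='
pos=7: enter STRING mode
pos=7: emit STR "hi" (now at pos=11)
pos=11: enter STRING mode
pos=11: emit STR "ok" (now at pos=15)
pos=15: emit RPAREN ')'
pos=17: emit ID 'val' (now at pos=20)
pos=21: emit NUM '5' (now at pos=22)
DONE. 8 tokens: [ID, ID, EQ, STR, STR, RPAREN, ID, NUM]

Answer: 8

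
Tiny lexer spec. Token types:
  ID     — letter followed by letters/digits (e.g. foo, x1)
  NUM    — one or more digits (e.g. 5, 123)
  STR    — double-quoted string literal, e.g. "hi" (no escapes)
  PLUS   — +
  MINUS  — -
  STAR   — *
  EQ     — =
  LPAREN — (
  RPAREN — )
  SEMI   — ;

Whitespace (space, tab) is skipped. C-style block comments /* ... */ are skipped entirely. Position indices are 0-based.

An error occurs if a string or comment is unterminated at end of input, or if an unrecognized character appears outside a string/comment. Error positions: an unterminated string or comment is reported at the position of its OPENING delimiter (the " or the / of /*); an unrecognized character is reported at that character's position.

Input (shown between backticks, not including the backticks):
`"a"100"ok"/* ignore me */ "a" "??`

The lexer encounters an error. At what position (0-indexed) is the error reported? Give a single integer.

pos=0: enter STRING mode
pos=0: emit STR "a" (now at pos=3)
pos=3: emit NUM '100' (now at pos=6)
pos=6: enter STRING mode
pos=6: emit STR "ok" (now at pos=10)
pos=10: enter COMMENT mode (saw '/*')
exit COMMENT mode (now at pos=25)
pos=26: enter STRING mode
pos=26: emit STR "a" (now at pos=29)
pos=30: enter STRING mode
pos=30: ERROR — unterminated string

Answer: 30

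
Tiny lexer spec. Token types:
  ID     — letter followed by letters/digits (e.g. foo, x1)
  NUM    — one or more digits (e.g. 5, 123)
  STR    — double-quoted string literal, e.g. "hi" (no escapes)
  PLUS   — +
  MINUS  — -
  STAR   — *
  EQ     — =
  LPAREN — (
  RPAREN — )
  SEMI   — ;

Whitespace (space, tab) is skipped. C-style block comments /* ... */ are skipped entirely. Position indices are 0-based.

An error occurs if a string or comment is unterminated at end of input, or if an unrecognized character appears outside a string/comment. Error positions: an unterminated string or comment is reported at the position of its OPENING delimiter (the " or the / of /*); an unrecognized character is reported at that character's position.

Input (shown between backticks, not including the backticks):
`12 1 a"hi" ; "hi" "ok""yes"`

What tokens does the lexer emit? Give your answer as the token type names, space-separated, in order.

pos=0: emit NUM '12' (now at pos=2)
pos=3: emit NUM '1' (now at pos=4)
pos=5: emit ID 'a' (now at pos=6)
pos=6: enter STRING mode
pos=6: emit STR "hi" (now at pos=10)
pos=11: emit SEMI ';'
pos=13: enter STRING mode
pos=13: emit STR "hi" (now at pos=17)
pos=18: enter STRING mode
pos=18: emit STR "ok" (now at pos=22)
pos=22: enter STRING mode
pos=22: emit STR "yes" (now at pos=27)
DONE. 8 tokens: [NUM, NUM, ID, STR, SEMI, STR, STR, STR]

Answer: NUM NUM ID STR SEMI STR STR STR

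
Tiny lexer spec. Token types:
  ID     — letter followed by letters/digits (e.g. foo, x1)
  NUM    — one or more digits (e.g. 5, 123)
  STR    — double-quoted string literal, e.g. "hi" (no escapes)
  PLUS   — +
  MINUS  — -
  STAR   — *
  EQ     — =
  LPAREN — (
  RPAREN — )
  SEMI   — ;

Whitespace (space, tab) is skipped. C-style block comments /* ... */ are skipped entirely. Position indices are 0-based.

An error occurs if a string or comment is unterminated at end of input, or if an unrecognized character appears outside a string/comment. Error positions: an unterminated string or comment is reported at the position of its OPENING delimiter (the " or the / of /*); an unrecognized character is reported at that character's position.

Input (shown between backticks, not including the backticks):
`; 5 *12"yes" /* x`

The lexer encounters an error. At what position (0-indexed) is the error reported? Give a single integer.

Answer: 13

Derivation:
pos=0: emit SEMI ';'
pos=2: emit NUM '5' (now at pos=3)
pos=4: emit STAR '*'
pos=5: emit NUM '12' (now at pos=7)
pos=7: enter STRING mode
pos=7: emit STR "yes" (now at pos=12)
pos=13: enter COMMENT mode (saw '/*')
pos=13: ERROR — unterminated comment (reached EOF)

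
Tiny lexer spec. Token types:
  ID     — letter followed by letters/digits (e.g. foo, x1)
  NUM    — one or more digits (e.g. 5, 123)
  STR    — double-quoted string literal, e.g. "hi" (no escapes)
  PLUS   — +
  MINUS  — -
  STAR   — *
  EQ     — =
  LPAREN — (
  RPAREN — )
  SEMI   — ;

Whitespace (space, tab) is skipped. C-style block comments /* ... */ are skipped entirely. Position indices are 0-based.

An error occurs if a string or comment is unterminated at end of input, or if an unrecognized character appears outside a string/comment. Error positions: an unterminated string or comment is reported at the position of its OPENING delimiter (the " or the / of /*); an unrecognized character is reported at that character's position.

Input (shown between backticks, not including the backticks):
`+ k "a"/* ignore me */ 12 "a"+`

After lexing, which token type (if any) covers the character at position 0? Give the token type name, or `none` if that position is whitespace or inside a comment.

pos=0: emit PLUS '+'
pos=2: emit ID 'k' (now at pos=3)
pos=4: enter STRING mode
pos=4: emit STR "a" (now at pos=7)
pos=7: enter COMMENT mode (saw '/*')
exit COMMENT mode (now at pos=22)
pos=23: emit NUM '12' (now at pos=25)
pos=26: enter STRING mode
pos=26: emit STR "a" (now at pos=29)
pos=29: emit PLUS '+'
DONE. 6 tokens: [PLUS, ID, STR, NUM, STR, PLUS]
Position 0: char is '+' -> PLUS

Answer: PLUS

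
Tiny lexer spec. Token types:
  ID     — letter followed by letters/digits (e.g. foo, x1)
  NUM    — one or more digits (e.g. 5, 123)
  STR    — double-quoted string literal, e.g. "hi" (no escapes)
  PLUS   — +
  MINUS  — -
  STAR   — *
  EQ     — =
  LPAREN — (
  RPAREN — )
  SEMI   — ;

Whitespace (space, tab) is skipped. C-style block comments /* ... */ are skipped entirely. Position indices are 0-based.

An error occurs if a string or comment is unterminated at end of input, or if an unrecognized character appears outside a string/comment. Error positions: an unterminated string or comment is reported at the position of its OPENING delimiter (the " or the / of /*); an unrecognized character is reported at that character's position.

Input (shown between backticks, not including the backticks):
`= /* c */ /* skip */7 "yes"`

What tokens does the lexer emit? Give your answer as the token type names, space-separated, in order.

pos=0: emit EQ '='
pos=2: enter COMMENT mode (saw '/*')
exit COMMENT mode (now at pos=9)
pos=10: enter COMMENT mode (saw '/*')
exit COMMENT mode (now at pos=20)
pos=20: emit NUM '7' (now at pos=21)
pos=22: enter STRING mode
pos=22: emit STR "yes" (now at pos=27)
DONE. 3 tokens: [EQ, NUM, STR]

Answer: EQ NUM STR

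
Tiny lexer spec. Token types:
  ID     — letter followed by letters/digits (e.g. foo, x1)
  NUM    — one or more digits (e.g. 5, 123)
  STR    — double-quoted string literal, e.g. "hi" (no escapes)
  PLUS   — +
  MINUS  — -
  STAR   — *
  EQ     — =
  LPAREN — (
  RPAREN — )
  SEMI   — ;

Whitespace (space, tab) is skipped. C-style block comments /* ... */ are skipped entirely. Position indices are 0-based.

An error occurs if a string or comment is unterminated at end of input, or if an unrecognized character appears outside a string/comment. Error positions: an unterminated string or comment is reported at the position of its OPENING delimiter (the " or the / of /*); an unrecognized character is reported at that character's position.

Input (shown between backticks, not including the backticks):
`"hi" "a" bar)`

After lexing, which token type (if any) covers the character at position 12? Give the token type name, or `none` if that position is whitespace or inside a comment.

pos=0: enter STRING mode
pos=0: emit STR "hi" (now at pos=4)
pos=5: enter STRING mode
pos=5: emit STR "a" (now at pos=8)
pos=9: emit ID 'bar' (now at pos=12)
pos=12: emit RPAREN ')'
DONE. 4 tokens: [STR, STR, ID, RPAREN]
Position 12: char is ')' -> RPAREN

Answer: RPAREN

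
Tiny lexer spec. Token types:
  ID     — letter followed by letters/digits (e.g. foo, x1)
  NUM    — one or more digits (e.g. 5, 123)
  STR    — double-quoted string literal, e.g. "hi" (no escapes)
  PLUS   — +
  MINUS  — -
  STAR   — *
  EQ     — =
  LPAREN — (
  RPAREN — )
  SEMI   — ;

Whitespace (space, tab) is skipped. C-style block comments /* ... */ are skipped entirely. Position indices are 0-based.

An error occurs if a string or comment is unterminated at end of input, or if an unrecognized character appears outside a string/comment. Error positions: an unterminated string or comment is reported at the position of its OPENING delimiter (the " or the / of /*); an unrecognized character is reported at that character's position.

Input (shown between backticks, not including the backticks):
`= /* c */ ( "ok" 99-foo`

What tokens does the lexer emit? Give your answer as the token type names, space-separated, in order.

Answer: EQ LPAREN STR NUM MINUS ID

Derivation:
pos=0: emit EQ '='
pos=2: enter COMMENT mode (saw '/*')
exit COMMENT mode (now at pos=9)
pos=10: emit LPAREN '('
pos=12: enter STRING mode
pos=12: emit STR "ok" (now at pos=16)
pos=17: emit NUM '99' (now at pos=19)
pos=19: emit MINUS '-'
pos=20: emit ID 'foo' (now at pos=23)
DONE. 6 tokens: [EQ, LPAREN, STR, NUM, MINUS, ID]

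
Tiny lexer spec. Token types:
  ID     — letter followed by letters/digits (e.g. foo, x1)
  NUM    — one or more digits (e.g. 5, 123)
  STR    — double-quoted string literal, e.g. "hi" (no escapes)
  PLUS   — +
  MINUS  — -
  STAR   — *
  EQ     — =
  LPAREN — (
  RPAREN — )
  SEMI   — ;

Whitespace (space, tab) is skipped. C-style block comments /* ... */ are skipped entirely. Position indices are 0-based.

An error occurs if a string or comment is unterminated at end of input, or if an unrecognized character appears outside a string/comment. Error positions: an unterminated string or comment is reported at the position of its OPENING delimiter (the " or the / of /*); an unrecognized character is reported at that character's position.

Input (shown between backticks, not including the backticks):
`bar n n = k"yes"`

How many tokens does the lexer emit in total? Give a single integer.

Answer: 6

Derivation:
pos=0: emit ID 'bar' (now at pos=3)
pos=4: emit ID 'n' (now at pos=5)
pos=6: emit ID 'n' (now at pos=7)
pos=8: emit EQ '='
pos=10: emit ID 'k' (now at pos=11)
pos=11: enter STRING mode
pos=11: emit STR "yes" (now at pos=16)
DONE. 6 tokens: [ID, ID, ID, EQ, ID, STR]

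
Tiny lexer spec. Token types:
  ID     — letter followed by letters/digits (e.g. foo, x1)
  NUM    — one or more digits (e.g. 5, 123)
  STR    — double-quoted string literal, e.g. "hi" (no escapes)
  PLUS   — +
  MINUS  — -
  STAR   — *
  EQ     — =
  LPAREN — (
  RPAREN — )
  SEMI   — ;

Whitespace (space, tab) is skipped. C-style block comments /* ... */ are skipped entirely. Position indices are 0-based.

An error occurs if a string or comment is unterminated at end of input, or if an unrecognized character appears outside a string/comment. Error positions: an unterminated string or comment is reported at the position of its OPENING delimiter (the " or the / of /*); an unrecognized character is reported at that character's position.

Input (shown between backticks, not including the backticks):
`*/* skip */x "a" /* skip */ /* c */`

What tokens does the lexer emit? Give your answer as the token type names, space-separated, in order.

Answer: STAR ID STR

Derivation:
pos=0: emit STAR '*'
pos=1: enter COMMENT mode (saw '/*')
exit COMMENT mode (now at pos=11)
pos=11: emit ID 'x' (now at pos=12)
pos=13: enter STRING mode
pos=13: emit STR "a" (now at pos=16)
pos=17: enter COMMENT mode (saw '/*')
exit COMMENT mode (now at pos=27)
pos=28: enter COMMENT mode (saw '/*')
exit COMMENT mode (now at pos=35)
DONE. 3 tokens: [STAR, ID, STR]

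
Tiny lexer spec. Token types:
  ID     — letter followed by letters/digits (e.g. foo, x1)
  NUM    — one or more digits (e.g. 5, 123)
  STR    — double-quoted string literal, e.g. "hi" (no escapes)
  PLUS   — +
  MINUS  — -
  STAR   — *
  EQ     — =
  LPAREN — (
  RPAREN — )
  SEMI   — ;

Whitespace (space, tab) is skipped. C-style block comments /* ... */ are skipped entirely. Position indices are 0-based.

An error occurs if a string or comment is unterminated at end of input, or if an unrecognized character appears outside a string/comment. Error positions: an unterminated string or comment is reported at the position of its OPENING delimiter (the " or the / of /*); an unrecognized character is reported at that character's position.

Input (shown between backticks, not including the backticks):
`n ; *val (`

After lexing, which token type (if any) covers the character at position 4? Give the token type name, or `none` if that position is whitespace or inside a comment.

Answer: STAR

Derivation:
pos=0: emit ID 'n' (now at pos=1)
pos=2: emit SEMI ';'
pos=4: emit STAR '*'
pos=5: emit ID 'val' (now at pos=8)
pos=9: emit LPAREN '('
DONE. 5 tokens: [ID, SEMI, STAR, ID, LPAREN]
Position 4: char is '*' -> STAR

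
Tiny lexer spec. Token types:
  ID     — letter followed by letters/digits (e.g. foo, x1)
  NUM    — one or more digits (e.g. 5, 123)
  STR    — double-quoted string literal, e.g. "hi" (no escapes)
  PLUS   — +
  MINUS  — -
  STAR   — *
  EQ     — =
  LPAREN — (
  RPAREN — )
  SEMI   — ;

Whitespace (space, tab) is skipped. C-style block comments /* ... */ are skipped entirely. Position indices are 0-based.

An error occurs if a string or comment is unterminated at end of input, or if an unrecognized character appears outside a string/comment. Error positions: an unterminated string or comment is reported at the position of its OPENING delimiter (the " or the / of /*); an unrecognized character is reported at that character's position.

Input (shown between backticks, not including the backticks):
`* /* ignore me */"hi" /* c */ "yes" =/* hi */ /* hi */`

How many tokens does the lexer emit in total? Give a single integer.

Answer: 4

Derivation:
pos=0: emit STAR '*'
pos=2: enter COMMENT mode (saw '/*')
exit COMMENT mode (now at pos=17)
pos=17: enter STRING mode
pos=17: emit STR "hi" (now at pos=21)
pos=22: enter COMMENT mode (saw '/*')
exit COMMENT mode (now at pos=29)
pos=30: enter STRING mode
pos=30: emit STR "yes" (now at pos=35)
pos=36: emit EQ '='
pos=37: enter COMMENT mode (saw '/*')
exit COMMENT mode (now at pos=45)
pos=46: enter COMMENT mode (saw '/*')
exit COMMENT mode (now at pos=54)
DONE. 4 tokens: [STAR, STR, STR, EQ]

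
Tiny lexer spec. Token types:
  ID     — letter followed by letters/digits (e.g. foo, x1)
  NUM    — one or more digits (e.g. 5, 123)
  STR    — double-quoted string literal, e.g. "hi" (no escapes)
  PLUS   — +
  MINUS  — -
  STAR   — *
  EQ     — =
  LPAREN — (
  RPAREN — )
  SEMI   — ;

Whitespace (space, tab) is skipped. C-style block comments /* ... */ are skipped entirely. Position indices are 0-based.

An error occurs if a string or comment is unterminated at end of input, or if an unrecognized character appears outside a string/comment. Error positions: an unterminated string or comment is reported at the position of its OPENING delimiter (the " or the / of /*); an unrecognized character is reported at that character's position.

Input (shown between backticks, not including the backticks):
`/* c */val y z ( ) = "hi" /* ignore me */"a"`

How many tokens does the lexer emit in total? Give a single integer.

Answer: 8

Derivation:
pos=0: enter COMMENT mode (saw '/*')
exit COMMENT mode (now at pos=7)
pos=7: emit ID 'val' (now at pos=10)
pos=11: emit ID 'y' (now at pos=12)
pos=13: emit ID 'z' (now at pos=14)
pos=15: emit LPAREN '('
pos=17: emit RPAREN ')'
pos=19: emit EQ '='
pos=21: enter STRING mode
pos=21: emit STR "hi" (now at pos=25)
pos=26: enter COMMENT mode (saw '/*')
exit COMMENT mode (now at pos=41)
pos=41: enter STRING mode
pos=41: emit STR "a" (now at pos=44)
DONE. 8 tokens: [ID, ID, ID, LPAREN, RPAREN, EQ, STR, STR]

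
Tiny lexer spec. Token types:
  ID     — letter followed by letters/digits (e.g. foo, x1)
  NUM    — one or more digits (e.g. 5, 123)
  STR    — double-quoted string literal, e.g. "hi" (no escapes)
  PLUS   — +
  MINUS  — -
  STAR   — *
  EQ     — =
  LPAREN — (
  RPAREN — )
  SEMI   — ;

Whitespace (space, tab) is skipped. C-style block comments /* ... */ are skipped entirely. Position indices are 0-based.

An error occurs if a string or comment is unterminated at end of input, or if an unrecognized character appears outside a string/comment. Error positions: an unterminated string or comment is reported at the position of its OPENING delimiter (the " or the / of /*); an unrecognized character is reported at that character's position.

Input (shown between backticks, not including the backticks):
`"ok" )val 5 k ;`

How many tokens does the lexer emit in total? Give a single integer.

Answer: 6

Derivation:
pos=0: enter STRING mode
pos=0: emit STR "ok" (now at pos=4)
pos=5: emit RPAREN ')'
pos=6: emit ID 'val' (now at pos=9)
pos=10: emit NUM '5' (now at pos=11)
pos=12: emit ID 'k' (now at pos=13)
pos=14: emit SEMI ';'
DONE. 6 tokens: [STR, RPAREN, ID, NUM, ID, SEMI]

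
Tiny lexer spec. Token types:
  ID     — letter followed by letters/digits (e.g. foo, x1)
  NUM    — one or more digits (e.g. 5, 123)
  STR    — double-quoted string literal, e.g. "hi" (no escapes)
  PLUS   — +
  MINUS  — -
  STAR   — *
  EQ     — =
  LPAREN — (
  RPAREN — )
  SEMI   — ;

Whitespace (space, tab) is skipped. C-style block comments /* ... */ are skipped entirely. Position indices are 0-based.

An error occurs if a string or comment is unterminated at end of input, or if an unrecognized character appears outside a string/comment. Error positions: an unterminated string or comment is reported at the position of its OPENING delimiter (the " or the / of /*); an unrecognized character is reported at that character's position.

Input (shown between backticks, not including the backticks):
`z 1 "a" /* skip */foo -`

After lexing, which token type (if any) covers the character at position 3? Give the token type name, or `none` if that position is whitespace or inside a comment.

Answer: none

Derivation:
pos=0: emit ID 'z' (now at pos=1)
pos=2: emit NUM '1' (now at pos=3)
pos=4: enter STRING mode
pos=4: emit STR "a" (now at pos=7)
pos=8: enter COMMENT mode (saw '/*')
exit COMMENT mode (now at pos=18)
pos=18: emit ID 'foo' (now at pos=21)
pos=22: emit MINUS '-'
DONE. 5 tokens: [ID, NUM, STR, ID, MINUS]
Position 3: char is ' ' -> none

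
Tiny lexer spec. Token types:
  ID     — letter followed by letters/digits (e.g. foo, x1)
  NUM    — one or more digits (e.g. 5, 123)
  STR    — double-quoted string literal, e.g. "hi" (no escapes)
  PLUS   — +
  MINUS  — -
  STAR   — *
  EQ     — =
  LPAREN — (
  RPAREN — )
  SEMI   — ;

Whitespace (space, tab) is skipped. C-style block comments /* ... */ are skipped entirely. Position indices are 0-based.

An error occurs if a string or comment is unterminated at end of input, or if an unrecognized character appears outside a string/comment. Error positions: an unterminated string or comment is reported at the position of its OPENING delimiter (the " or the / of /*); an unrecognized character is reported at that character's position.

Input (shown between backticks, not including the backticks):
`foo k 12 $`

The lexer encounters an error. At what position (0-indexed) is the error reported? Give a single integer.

pos=0: emit ID 'foo' (now at pos=3)
pos=4: emit ID 'k' (now at pos=5)
pos=6: emit NUM '12' (now at pos=8)
pos=9: ERROR — unrecognized char '$'

Answer: 9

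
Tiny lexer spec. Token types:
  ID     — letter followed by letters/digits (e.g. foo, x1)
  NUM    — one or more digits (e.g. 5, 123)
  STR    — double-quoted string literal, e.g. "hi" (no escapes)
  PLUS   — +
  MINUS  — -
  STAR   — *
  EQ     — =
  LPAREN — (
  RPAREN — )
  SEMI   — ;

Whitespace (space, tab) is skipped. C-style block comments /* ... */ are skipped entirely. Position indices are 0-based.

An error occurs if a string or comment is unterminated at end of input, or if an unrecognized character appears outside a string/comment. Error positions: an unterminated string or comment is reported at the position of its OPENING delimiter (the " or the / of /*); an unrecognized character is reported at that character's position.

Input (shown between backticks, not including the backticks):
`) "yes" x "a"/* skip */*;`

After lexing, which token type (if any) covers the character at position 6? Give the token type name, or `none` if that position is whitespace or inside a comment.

pos=0: emit RPAREN ')'
pos=2: enter STRING mode
pos=2: emit STR "yes" (now at pos=7)
pos=8: emit ID 'x' (now at pos=9)
pos=10: enter STRING mode
pos=10: emit STR "a" (now at pos=13)
pos=13: enter COMMENT mode (saw '/*')
exit COMMENT mode (now at pos=23)
pos=23: emit STAR '*'
pos=24: emit SEMI ';'
DONE. 6 tokens: [RPAREN, STR, ID, STR, STAR, SEMI]
Position 6: char is '"' -> STR

Answer: STR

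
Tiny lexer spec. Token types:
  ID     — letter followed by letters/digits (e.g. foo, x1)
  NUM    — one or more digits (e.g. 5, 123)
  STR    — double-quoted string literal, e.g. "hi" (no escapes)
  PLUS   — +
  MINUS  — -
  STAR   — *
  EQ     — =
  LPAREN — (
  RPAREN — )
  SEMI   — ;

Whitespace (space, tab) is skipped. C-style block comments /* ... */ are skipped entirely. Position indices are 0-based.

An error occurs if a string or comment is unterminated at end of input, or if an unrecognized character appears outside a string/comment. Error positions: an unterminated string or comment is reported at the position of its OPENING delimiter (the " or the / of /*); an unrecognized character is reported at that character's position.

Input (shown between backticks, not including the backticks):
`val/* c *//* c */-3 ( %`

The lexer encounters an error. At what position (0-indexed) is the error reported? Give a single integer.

pos=0: emit ID 'val' (now at pos=3)
pos=3: enter COMMENT mode (saw '/*')
exit COMMENT mode (now at pos=10)
pos=10: enter COMMENT mode (saw '/*')
exit COMMENT mode (now at pos=17)
pos=17: emit MINUS '-'
pos=18: emit NUM '3' (now at pos=19)
pos=20: emit LPAREN '('
pos=22: ERROR — unrecognized char '%'

Answer: 22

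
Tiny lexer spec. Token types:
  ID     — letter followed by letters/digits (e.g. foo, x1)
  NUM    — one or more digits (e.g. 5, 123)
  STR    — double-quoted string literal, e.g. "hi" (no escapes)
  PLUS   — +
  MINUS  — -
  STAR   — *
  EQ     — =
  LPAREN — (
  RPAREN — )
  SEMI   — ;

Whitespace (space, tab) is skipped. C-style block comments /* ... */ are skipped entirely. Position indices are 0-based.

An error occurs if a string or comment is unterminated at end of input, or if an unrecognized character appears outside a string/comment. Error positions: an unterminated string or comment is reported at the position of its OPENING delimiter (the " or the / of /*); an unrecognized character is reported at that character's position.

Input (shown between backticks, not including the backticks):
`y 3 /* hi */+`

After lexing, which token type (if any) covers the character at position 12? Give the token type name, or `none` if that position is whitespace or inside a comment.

Answer: PLUS

Derivation:
pos=0: emit ID 'y' (now at pos=1)
pos=2: emit NUM '3' (now at pos=3)
pos=4: enter COMMENT mode (saw '/*')
exit COMMENT mode (now at pos=12)
pos=12: emit PLUS '+'
DONE. 3 tokens: [ID, NUM, PLUS]
Position 12: char is '+' -> PLUS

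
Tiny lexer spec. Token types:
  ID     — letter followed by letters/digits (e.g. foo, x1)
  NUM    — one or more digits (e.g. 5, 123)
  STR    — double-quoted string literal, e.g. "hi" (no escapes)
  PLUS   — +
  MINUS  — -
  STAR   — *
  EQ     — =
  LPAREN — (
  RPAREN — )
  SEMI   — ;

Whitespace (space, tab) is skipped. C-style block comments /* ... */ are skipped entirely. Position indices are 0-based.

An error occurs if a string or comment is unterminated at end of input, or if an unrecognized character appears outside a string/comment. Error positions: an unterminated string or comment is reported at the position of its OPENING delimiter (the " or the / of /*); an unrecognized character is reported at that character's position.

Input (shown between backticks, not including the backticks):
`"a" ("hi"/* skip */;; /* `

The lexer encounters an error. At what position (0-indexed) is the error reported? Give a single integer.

pos=0: enter STRING mode
pos=0: emit STR "a" (now at pos=3)
pos=4: emit LPAREN '('
pos=5: enter STRING mode
pos=5: emit STR "hi" (now at pos=9)
pos=9: enter COMMENT mode (saw '/*')
exit COMMENT mode (now at pos=19)
pos=19: emit SEMI ';'
pos=20: emit SEMI ';'
pos=22: enter COMMENT mode (saw '/*')
pos=22: ERROR — unterminated comment (reached EOF)

Answer: 22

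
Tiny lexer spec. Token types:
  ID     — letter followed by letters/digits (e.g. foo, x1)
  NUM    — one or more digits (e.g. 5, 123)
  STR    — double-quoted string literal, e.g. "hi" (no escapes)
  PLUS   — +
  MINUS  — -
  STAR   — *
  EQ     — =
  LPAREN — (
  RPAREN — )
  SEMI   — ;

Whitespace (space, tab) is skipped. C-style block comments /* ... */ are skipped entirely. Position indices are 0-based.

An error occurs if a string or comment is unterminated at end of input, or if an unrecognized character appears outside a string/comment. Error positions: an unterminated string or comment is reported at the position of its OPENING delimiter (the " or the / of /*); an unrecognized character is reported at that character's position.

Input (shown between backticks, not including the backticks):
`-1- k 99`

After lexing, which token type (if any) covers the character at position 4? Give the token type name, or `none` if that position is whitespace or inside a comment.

Answer: ID

Derivation:
pos=0: emit MINUS '-'
pos=1: emit NUM '1' (now at pos=2)
pos=2: emit MINUS '-'
pos=4: emit ID 'k' (now at pos=5)
pos=6: emit NUM '99' (now at pos=8)
DONE. 5 tokens: [MINUS, NUM, MINUS, ID, NUM]
Position 4: char is 'k' -> ID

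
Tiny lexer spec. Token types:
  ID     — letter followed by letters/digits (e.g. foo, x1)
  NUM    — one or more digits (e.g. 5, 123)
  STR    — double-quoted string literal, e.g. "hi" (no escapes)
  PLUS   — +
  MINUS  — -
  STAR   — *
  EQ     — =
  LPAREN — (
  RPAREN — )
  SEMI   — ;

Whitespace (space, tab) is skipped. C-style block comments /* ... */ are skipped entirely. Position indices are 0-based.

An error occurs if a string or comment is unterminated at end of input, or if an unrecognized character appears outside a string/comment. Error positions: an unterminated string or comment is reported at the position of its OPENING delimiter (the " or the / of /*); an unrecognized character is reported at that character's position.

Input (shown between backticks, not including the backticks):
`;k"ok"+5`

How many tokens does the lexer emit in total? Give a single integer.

Answer: 5

Derivation:
pos=0: emit SEMI ';'
pos=1: emit ID 'k' (now at pos=2)
pos=2: enter STRING mode
pos=2: emit STR "ok" (now at pos=6)
pos=6: emit PLUS '+'
pos=7: emit NUM '5' (now at pos=8)
DONE. 5 tokens: [SEMI, ID, STR, PLUS, NUM]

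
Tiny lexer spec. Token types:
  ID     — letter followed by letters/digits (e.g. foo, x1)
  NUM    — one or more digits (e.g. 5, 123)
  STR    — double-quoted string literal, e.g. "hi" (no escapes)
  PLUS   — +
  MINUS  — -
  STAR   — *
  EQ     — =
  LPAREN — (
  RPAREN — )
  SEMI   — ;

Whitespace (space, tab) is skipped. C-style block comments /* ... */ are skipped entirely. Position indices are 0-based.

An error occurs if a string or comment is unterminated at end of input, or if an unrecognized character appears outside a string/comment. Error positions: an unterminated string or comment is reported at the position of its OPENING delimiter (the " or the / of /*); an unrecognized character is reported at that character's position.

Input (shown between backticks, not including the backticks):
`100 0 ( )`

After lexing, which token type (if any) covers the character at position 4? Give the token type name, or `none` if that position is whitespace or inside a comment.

pos=0: emit NUM '100' (now at pos=3)
pos=4: emit NUM '0' (now at pos=5)
pos=6: emit LPAREN '('
pos=8: emit RPAREN ')'
DONE. 4 tokens: [NUM, NUM, LPAREN, RPAREN]
Position 4: char is '0' -> NUM

Answer: NUM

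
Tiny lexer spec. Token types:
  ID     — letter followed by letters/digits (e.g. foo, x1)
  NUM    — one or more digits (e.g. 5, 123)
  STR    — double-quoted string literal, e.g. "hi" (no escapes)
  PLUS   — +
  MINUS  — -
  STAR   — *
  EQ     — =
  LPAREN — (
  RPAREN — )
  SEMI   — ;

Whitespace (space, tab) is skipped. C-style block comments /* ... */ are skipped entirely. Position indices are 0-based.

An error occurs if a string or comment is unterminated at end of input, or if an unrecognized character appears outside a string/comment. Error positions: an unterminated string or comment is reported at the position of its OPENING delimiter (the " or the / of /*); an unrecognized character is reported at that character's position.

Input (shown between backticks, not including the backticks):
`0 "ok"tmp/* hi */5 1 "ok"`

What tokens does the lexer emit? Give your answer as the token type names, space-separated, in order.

Answer: NUM STR ID NUM NUM STR

Derivation:
pos=0: emit NUM '0' (now at pos=1)
pos=2: enter STRING mode
pos=2: emit STR "ok" (now at pos=6)
pos=6: emit ID 'tmp' (now at pos=9)
pos=9: enter COMMENT mode (saw '/*')
exit COMMENT mode (now at pos=17)
pos=17: emit NUM '5' (now at pos=18)
pos=19: emit NUM '1' (now at pos=20)
pos=21: enter STRING mode
pos=21: emit STR "ok" (now at pos=25)
DONE. 6 tokens: [NUM, STR, ID, NUM, NUM, STR]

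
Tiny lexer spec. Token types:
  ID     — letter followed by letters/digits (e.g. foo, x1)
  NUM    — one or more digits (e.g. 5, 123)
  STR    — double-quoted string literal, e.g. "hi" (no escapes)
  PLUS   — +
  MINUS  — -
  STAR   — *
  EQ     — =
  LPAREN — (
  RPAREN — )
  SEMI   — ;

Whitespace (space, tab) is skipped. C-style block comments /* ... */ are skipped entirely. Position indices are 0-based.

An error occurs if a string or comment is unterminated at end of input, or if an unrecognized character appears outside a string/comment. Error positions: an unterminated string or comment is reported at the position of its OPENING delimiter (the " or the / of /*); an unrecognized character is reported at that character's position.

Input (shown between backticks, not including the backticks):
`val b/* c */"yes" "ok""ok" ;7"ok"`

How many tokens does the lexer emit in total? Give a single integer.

Answer: 8

Derivation:
pos=0: emit ID 'val' (now at pos=3)
pos=4: emit ID 'b' (now at pos=5)
pos=5: enter COMMENT mode (saw '/*')
exit COMMENT mode (now at pos=12)
pos=12: enter STRING mode
pos=12: emit STR "yes" (now at pos=17)
pos=18: enter STRING mode
pos=18: emit STR "ok" (now at pos=22)
pos=22: enter STRING mode
pos=22: emit STR "ok" (now at pos=26)
pos=27: emit SEMI ';'
pos=28: emit NUM '7' (now at pos=29)
pos=29: enter STRING mode
pos=29: emit STR "ok" (now at pos=33)
DONE. 8 tokens: [ID, ID, STR, STR, STR, SEMI, NUM, STR]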